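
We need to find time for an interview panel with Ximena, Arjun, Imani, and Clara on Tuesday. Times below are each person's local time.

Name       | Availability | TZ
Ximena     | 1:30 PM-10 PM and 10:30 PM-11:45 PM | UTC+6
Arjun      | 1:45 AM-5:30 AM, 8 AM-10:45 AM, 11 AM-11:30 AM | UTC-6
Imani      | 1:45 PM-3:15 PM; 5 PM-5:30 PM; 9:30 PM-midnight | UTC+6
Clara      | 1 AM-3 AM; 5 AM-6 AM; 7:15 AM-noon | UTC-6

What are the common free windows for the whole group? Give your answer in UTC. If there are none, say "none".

07:45-09:00, 11:00-11:30, 15:30-16:00, 16:30-16:45, 17:00-17:30

Ximena in UTC: 07:30-16:00, 16:30-17:45 (subtract 6h to convert from UTC+6).
Arjun in UTC: 07:45-11:30, 14:00-16:45, 17:00-17:30 (add 6h to convert from UTC-6).
Imani in UTC: 07:45-09:15, 11:00-11:30, 15:30-18:00 (subtract 6h to convert from UTC+6).
Clara in UTC: 07:00-09:00, 11:00-12:00, 13:15-18:00 (add 6h to convert from UTC-6).
Ximena ∩ Arjun: 07:45-11:30, 14:00-16:00, 16:30-16:45, 17:00-17:30.
Ximena ∩ Arjun ∩ Imani: 07:45-09:15, 11:00-11:30, 15:30-16:00, 16:30-16:45, 17:00-17:30.
Ximena ∩ Arjun ∩ Imani ∩ Clara: 07:45-09:00, 11:00-11:30, 15:30-16:00, 16:30-16:45, 17:00-17:30.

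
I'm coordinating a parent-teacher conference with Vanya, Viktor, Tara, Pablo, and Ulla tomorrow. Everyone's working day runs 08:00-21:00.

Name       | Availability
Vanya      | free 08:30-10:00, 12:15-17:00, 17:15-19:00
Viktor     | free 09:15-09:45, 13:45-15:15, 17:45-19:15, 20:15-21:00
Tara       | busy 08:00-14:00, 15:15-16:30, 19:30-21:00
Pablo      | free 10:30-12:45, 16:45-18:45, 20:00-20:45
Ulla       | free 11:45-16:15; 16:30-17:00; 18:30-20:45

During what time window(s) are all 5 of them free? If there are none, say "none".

18:30-18:45

Vanya free: 08:30-10:00, 12:15-17:00, 17:15-19:00.
Viktor free: 09:15-09:45, 13:45-15:15, 17:45-19:15, 20:15-21:00.
Tara free: 14:00-15:15, 16:30-19:30 (invert busy blocks within the working day).
Pablo free: 10:30-12:45, 16:45-18:45, 20:00-20:45.
Ulla free: 11:45-16:15, 16:30-17:00, 18:30-20:45.
Vanya ∩ Viktor: 09:15-09:45, 13:45-15:15, 17:45-19:00.
Vanya ∩ Viktor ∩ Tara: 14:00-15:15, 17:45-19:00.
Vanya ∩ Viktor ∩ Tara ∩ Pablo: 17:45-18:45.
Vanya ∩ Viktor ∩ Tara ∩ Pablo ∩ Ulla: 18:30-18:45.
Those are the intersection windows.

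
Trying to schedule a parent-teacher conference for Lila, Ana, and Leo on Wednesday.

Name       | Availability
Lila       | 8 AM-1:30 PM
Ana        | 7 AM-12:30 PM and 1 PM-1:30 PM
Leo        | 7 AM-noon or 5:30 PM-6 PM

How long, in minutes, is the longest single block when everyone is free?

240

Lila ∩ Ana: 08:00-12:30, 13:00-13:30.
Lila ∩ Ana ∩ Leo: 08:00-12:00.
Those are the intersection windows.
The longest is 08:00-12:00 at 240 minutes.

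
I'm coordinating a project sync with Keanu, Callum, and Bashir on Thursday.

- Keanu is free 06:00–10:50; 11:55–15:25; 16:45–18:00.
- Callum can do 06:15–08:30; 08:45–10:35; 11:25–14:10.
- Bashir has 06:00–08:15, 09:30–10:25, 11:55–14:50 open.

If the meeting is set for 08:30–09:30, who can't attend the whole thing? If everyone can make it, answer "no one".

Bashir, Callum

Keanu: free for 08:30-09:30. Callum: not fully free for 08:30-09:30. Bashir: not fully free for 08:30-09:30.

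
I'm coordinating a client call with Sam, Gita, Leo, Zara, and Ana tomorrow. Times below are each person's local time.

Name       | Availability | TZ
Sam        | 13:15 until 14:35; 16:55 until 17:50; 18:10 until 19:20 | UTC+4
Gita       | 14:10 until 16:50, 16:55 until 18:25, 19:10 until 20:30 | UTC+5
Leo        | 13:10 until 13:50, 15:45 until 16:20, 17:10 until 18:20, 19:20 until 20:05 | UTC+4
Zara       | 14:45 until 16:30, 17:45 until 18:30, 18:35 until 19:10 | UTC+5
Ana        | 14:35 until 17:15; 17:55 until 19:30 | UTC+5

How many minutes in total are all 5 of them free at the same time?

20

Sam in UTC: 09:15-10:35, 12:55-13:50, 14:10-15:20 (subtract 4h to convert from UTC+4).
Gita in UTC: 09:10-11:50, 11:55-13:25, 14:10-15:30 (subtract 5h to convert from UTC+5).
Leo in UTC: 09:10-09:50, 11:45-12:20, 13:10-14:20, 15:20-16:05 (subtract 4h to convert from UTC+4).
Zara in UTC: 09:45-11:30, 12:45-13:30, 13:35-14:10 (subtract 5h to convert from UTC+5).
Ana in UTC: 09:35-12:15, 12:55-14:30 (subtract 5h to convert from UTC+5).
Sam ∩ Gita: 09:15-10:35, 12:55-13:25, 14:10-15:20.
Sam ∩ Gita ∩ Leo: 09:15-09:50, 13:10-13:25, 14:10-14:20.
Sam ∩ Gita ∩ Leo ∩ Zara: 09:45-09:50, 13:10-13:25.
Sam ∩ Gita ∩ Leo ∩ Zara ∩ Ana: 09:45-09:50, 13:10-13:25.
So the common availability across everyone is 09:45-09:50, 13:10-13:25.
Summing the common windows: 5 + 15 = 20 minutes.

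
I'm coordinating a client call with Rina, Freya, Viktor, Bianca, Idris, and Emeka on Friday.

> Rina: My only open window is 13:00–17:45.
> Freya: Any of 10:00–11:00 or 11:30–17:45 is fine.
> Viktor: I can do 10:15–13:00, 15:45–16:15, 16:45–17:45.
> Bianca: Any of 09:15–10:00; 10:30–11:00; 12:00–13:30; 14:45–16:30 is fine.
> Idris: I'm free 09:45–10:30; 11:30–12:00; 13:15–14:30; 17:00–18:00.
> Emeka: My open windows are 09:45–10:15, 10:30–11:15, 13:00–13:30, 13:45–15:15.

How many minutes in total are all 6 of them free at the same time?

0

Rina ∩ Freya: 13:00-17:45.
Rina ∩ Freya ∩ Viktor: 15:45-16:15, 16:45-17:45.
Rina ∩ Freya ∩ Viktor ∩ Bianca: 15:45-16:15.
Rina ∩ Freya ∩ Viktor ∩ Bianca ∩ Idris: ∅.
Rina ∩ Freya ∩ Viktor ∩ Bianca ∩ Idris ∩ Emeka: ∅.
There is no time when everyone is free.
There is no common window, so the total is 0 minutes.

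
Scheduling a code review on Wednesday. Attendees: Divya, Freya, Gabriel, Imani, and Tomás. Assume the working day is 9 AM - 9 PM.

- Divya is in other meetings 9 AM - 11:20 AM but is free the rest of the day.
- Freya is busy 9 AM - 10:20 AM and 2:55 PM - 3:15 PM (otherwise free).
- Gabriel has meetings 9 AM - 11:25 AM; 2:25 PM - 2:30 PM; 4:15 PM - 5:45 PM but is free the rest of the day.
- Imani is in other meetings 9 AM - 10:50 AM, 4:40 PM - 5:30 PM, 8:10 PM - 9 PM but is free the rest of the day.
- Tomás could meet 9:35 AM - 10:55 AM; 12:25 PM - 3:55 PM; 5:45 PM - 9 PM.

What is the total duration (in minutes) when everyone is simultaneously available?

330

Divya free: 11:20-21:00 (invert busy blocks within the working day).
Freya free: 10:20-14:55, 15:15-21:00 (invert busy blocks within the working day).
Gabriel free: 11:25-14:25, 14:30-16:15, 17:45-21:00 (invert busy blocks within the working day).
Imani free: 10:50-16:40, 17:30-20:10 (invert busy blocks within the working day).
Tomás free: 09:35-10:55, 12:25-15:55, 17:45-21:00.
Divya ∩ Freya: 11:20-14:55, 15:15-21:00.
Divya ∩ Freya ∩ Gabriel: 11:25-14:25, 14:30-14:55, 15:15-16:15, 17:45-21:00.
Divya ∩ Freya ∩ Gabriel ∩ Imani: 11:25-14:25, 14:30-14:55, 15:15-16:15, 17:45-20:10.
Divya ∩ Freya ∩ Gabriel ∩ Imani ∩ Tomás: 12:25-14:25, 14:30-14:55, 15:15-15:55, 17:45-20:10.
So the common availability across everyone is 12:25-14:25, 14:30-14:55, 15:15-15:55, 17:45-20:10.
Summing the common windows: 120 + 25 + 40 + 145 = 330 minutes.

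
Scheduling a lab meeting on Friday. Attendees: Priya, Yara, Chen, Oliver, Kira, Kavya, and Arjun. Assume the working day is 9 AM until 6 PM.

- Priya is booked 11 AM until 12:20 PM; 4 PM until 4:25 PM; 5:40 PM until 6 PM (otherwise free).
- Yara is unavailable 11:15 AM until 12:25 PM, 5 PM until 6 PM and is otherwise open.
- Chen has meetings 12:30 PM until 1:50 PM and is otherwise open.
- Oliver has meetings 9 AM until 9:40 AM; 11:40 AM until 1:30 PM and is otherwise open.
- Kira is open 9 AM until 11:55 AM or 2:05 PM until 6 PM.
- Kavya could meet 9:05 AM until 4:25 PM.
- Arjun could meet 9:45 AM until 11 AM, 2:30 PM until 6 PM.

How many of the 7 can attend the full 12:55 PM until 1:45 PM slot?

3

Priya free: 09:00-11:00, 12:20-16:00, 16:25-17:40 (invert busy blocks within the working day).
Yara free: 09:00-11:15, 12:25-17:00 (invert busy blocks within the working day).
Chen free: 09:00-12:30, 13:50-18:00 (invert busy blocks within the working day).
Oliver free: 09:40-11:40, 13:30-18:00 (invert busy blocks within the working day).
Kira free: 09:00-11:55, 14:05-18:00.
Kavya free: 09:05-16:25.
Arjun free: 09:45-11:00, 14:30-18:00.
Priya, Yara, and Kavya can make the full 12:55-13:45 slot — that's 3.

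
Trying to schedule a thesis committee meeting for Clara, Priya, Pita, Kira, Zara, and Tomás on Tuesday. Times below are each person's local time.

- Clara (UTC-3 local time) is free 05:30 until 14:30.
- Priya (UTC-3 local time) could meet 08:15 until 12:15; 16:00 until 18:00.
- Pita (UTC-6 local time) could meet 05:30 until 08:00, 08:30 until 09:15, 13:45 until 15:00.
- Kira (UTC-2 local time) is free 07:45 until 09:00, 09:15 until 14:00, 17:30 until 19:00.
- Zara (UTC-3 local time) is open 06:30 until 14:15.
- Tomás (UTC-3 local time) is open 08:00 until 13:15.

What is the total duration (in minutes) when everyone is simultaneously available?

195

Clara in UTC: 08:30-17:30 (add 3h to convert from UTC-3).
Priya in UTC: 11:15-15:15, 19:00-21:00 (add 3h to convert from UTC-3).
Pita in UTC: 11:30-14:00, 14:30-15:15, 19:45-21:00 (add 6h to convert from UTC-6).
Kira in UTC: 09:45-11:00, 11:15-16:00, 19:30-21:00 (add 2h to convert from UTC-2).
Zara in UTC: 09:30-17:15 (add 3h to convert from UTC-3).
Tomás in UTC: 11:00-16:15 (add 3h to convert from UTC-3).
Clara ∩ Priya: 11:15-15:15.
Clara ∩ Priya ∩ Pita: 11:30-14:00, 14:30-15:15.
Clara ∩ Priya ∩ Pita ∩ Kira: 11:30-14:00, 14:30-15:15.
Clara ∩ Priya ∩ Pita ∩ Kira ∩ Zara: 11:30-14:00, 14:30-15:15.
Clara ∩ Priya ∩ Pita ∩ Kira ∩ Zara ∩ Tomás: 11:30-14:00, 14:30-15:15.
Summing the common windows: 150 + 45 = 195 minutes.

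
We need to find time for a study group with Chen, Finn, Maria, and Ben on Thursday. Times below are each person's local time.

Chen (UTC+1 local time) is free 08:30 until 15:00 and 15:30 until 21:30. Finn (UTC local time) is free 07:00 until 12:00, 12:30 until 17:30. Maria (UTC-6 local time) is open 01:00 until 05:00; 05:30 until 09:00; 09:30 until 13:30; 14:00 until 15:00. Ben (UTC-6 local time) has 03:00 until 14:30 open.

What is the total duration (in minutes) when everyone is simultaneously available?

Chen in UTC: 07:30-14:00, 14:30-20:30 (subtract 1h to convert from UTC+1).
Finn in UTC: 07:00-12:00, 12:30-17:30.
Maria in UTC: 07:00-11:00, 11:30-15:00, 15:30-19:30, 20:00-21:00 (add 6h to convert from UTC-6).
Ben in UTC: 09:00-20:30 (add 6h to convert from UTC-6).
Chen ∩ Finn: 07:30-12:00, 12:30-14:00, 14:30-17:30.
Chen ∩ Finn ∩ Maria: 07:30-11:00, 11:30-12:00, 12:30-14:00, 14:30-15:00, 15:30-17:30.
Chen ∩ Finn ∩ Maria ∩ Ben: 09:00-11:00, 11:30-12:00, 12:30-14:00, 14:30-15:00, 15:30-17:30.
Summing the common windows: 120 + 30 + 90 + 30 + 120 = 390 minutes.

390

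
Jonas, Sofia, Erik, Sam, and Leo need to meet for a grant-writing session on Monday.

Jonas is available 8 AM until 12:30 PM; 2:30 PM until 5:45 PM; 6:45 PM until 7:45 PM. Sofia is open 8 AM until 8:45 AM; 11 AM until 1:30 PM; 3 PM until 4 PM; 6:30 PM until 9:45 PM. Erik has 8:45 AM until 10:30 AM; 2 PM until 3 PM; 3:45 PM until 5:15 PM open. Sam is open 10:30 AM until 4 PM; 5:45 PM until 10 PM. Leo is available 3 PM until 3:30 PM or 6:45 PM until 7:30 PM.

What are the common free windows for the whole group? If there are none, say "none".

none

Jonas ∩ Sofia: 08:00-08:45, 11:00-12:30, 15:00-16:00, 18:45-19:45.
Jonas ∩ Sofia ∩ Erik: 15:45-16:00.
Jonas ∩ Sofia ∩ Erik ∩ Sam: 15:45-16:00.
Jonas ∩ Sofia ∩ Erik ∩ Sam ∩ Leo: ∅.
There is no time when everyone is free.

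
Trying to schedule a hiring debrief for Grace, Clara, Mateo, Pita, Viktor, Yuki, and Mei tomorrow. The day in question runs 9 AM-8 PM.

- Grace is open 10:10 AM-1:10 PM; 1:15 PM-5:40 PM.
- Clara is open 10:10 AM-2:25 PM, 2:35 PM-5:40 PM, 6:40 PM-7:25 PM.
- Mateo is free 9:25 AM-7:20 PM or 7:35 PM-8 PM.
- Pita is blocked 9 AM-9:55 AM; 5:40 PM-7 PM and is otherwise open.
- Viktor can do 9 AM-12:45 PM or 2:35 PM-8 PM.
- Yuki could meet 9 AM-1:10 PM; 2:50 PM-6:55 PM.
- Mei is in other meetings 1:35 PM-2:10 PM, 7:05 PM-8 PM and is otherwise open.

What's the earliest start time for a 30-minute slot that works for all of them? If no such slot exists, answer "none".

10:10

Grace free: 10:10-13:10, 13:15-17:40.
Clara free: 10:10-14:25, 14:35-17:40, 18:40-19:25.
Mateo free: 09:25-19:20, 19:35-20:00.
Pita free: 09:55-17:40, 19:00-20:00 (invert busy blocks within the working day).
Viktor free: 09:00-12:45, 14:35-20:00.
Yuki free: 09:00-13:10, 14:50-18:55.
Mei free: 09:00-13:35, 14:10-19:05 (invert busy blocks within the working day).
Grace ∩ Clara: 10:10-13:10, 13:15-14:25, 14:35-17:40.
Grace ∩ Clara ∩ Mateo: 10:10-13:10, 13:15-14:25, 14:35-17:40.
Grace ∩ Clara ∩ Mateo ∩ Pita: 10:10-13:10, 13:15-14:25, 14:35-17:40.
Grace ∩ Clara ∩ Mateo ∩ Pita ∩ Viktor: 10:10-12:45, 14:35-17:40.
Grace ∩ Clara ∩ Mateo ∩ Pita ∩ Viktor ∩ Yuki: 10:10-12:45, 14:50-17:40.
Grace ∩ Clara ∩ Mateo ∩ Pita ∩ Viktor ∩ Yuki ∩ Mei: 10:10-12:45, 14:50-17:40.
Those are the intersection windows.
The first common window of at least 30 minutes is 10:10-12:45, so the earliest start is 10:10.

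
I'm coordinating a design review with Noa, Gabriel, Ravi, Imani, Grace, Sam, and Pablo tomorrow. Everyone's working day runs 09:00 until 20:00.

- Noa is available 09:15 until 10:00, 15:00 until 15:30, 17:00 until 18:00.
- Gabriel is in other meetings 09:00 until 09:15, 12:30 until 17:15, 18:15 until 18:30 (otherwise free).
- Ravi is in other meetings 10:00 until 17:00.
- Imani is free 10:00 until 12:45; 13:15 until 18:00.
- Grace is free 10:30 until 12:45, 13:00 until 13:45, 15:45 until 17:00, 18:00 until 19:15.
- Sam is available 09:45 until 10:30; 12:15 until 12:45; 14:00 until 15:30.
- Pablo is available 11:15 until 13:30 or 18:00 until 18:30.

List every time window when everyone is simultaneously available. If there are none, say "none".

Noa free: 09:15-10:00, 15:00-15:30, 17:00-18:00.
Gabriel free: 09:15-12:30, 17:15-18:15, 18:30-20:00 (invert busy blocks within the working day).
Ravi free: 09:00-10:00, 17:00-20:00 (invert busy blocks within the working day).
Imani free: 10:00-12:45, 13:15-18:00.
Grace free: 10:30-12:45, 13:00-13:45, 15:45-17:00, 18:00-19:15.
Sam free: 09:45-10:30, 12:15-12:45, 14:00-15:30.
Pablo free: 11:15-13:30, 18:00-18:30.
Noa ∩ Gabriel: 09:15-10:00, 17:15-18:00.
Noa ∩ Gabriel ∩ Ravi: 09:15-10:00, 17:15-18:00.
Noa ∩ Gabriel ∩ Ravi ∩ Imani: 17:15-18:00.
Noa ∩ Gabriel ∩ Ravi ∩ Imani ∩ Grace: ∅.
Noa ∩ Gabriel ∩ Ravi ∩ Imani ∩ Grace ∩ Sam: ∅.
Noa ∩ Gabriel ∩ Ravi ∩ Imani ∩ Grace ∩ Sam ∩ Pablo: ∅.
There is no time when everyone is free.

none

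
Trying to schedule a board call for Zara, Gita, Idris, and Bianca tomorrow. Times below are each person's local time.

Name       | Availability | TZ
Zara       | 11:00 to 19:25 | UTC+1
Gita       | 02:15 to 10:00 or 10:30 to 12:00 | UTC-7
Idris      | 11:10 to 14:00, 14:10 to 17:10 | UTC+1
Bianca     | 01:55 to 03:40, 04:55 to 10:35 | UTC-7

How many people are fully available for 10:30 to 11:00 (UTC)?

Zara in UTC: 10:00-18:25 (subtract 1h to convert from UTC+1).
Gita in UTC: 09:15-17:00, 17:30-19:00 (add 7h to convert from UTC-7).
Idris in UTC: 10:10-13:00, 13:10-16:10 (subtract 1h to convert from UTC+1).
Bianca in UTC: 08:55-10:40, 11:55-17:35 (add 7h to convert from UTC-7).
Zara, Gita, and Idris can make the full 10:30-11:00 slot — that's 3.

3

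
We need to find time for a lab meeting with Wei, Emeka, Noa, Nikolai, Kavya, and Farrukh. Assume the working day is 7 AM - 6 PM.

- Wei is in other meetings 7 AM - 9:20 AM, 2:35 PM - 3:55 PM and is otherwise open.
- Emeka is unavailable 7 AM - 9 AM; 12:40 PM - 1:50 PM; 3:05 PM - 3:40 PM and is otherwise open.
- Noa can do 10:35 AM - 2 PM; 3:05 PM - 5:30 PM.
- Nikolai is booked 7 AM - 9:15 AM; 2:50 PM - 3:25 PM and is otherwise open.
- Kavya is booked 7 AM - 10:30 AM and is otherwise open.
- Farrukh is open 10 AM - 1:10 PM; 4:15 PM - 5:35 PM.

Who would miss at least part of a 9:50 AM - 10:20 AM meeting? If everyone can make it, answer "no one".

Wei free: 09:20-14:35, 15:55-18:00 (invert busy blocks within the working day).
Emeka free: 09:00-12:40, 13:50-15:05, 15:40-18:00 (invert busy blocks within the working day).
Noa free: 10:35-14:00, 15:05-17:30.
Nikolai free: 09:15-14:50, 15:25-18:00 (invert busy blocks within the working day).
Kavya free: 10:30-18:00 (invert busy blocks within the working day).
Farrukh free: 10:00-13:10, 16:15-17:35.
Wei: free for 09:50-10:20. Emeka: free for 09:50-10:20. Noa: not fully free for 09:50-10:20. Nikolai: free for 09:50-10:20. Kavya: not fully free for 09:50-10:20. Farrukh: not fully free for 09:50-10:20.

Farrukh, Kavya, Noa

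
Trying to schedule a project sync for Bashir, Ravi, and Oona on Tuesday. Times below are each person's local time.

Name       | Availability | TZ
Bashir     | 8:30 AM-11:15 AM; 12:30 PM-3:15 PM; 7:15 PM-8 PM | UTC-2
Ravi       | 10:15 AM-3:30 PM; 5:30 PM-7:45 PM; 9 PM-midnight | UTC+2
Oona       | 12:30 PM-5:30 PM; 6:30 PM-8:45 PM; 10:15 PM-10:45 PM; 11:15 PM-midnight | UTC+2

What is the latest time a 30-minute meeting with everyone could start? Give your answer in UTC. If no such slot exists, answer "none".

Bashir in UTC: 10:30-13:15, 14:30-17:15, 21:15-22:00 (add 2h to convert from UTC-2).
Ravi in UTC: 08:15-13:30, 15:30-17:45, 19:00-22:00 (subtract 2h to convert from UTC+2).
Oona in UTC: 10:30-15:30, 16:30-18:45, 20:15-20:45, 21:15-22:00 (subtract 2h to convert from UTC+2).
Bashir ∩ Ravi: 10:30-13:15, 15:30-17:15, 21:15-22:00.
Bashir ∩ Ravi ∩ Oona: 10:30-13:15, 16:30-17:15, 21:15-22:00.
So the common availability across everyone is 10:30-13:15, 16:30-17:15, 21:15-22:00.
The last common window of at least 30 minutes is 21:15-22:00; a 30-minute meeting can start as late as 21:30 and still end by 22:00.

21:30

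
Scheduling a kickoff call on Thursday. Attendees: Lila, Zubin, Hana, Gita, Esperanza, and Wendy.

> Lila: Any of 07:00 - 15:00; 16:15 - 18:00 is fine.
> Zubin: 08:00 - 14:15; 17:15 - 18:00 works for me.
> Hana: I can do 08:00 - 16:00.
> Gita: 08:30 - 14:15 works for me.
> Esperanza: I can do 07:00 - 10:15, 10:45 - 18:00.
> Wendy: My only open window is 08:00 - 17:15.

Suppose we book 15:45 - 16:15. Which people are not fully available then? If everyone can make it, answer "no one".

Gita, Hana, Lila, Zubin

Lila: not fully free for 15:45-16:15. Zubin: not fully free for 15:45-16:15. Hana: not fully free for 15:45-16:15. Gita: not fully free for 15:45-16:15. Esperanza: free for 15:45-16:15. Wendy: free for 15:45-16:15.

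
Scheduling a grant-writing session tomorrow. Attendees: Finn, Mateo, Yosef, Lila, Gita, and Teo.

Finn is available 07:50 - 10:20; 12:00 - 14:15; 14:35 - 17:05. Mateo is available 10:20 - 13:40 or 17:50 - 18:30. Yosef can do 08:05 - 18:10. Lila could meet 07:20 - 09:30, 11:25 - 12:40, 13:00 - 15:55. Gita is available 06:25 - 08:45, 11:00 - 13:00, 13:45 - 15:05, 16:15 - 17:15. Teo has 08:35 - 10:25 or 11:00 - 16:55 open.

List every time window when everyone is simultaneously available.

Finn ∩ Mateo: 12:00-13:40.
Finn ∩ Mateo ∩ Yosef: 12:00-13:40.
Finn ∩ Mateo ∩ Yosef ∩ Lila: 12:00-12:40, 13:00-13:40.
Finn ∩ Mateo ∩ Yosef ∩ Lila ∩ Gita: 12:00-12:40.
Finn ∩ Mateo ∩ Yosef ∩ Lila ∩ Gita ∩ Teo: 12:00-12:40.
Those are the intersection windows.

12:00-12:40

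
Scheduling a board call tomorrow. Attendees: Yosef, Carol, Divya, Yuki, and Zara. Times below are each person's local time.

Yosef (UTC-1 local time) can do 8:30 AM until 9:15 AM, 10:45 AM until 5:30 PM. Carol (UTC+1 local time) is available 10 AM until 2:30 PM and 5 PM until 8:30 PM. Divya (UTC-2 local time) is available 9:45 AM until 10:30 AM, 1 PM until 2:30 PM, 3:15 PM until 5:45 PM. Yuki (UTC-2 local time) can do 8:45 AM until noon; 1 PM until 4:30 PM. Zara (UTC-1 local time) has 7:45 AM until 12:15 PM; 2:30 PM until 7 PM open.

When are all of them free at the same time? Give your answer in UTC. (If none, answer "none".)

Yosef in UTC: 09:30-10:15, 11:45-18:30 (add 1h to convert from UTC-1).
Carol in UTC: 09:00-13:30, 16:00-19:30 (subtract 1h to convert from UTC+1).
Divya in UTC: 11:45-12:30, 15:00-16:30, 17:15-19:45 (add 2h to convert from UTC-2).
Yuki in UTC: 10:45-14:00, 15:00-18:30 (add 2h to convert from UTC-2).
Zara in UTC: 08:45-13:15, 15:30-20:00 (add 1h to convert from UTC-1).
Yosef ∩ Carol: 09:30-10:15, 11:45-13:30, 16:00-18:30.
Yosef ∩ Carol ∩ Divya: 11:45-12:30, 16:00-16:30, 17:15-18:30.
Yosef ∩ Carol ∩ Divya ∩ Yuki: 11:45-12:30, 16:00-16:30, 17:15-18:30.
Yosef ∩ Carol ∩ Divya ∩ Yuki ∩ Zara: 11:45-12:30, 16:00-16:30, 17:15-18:30.
Those are the intersection windows.

11:45-12:30, 16:00-16:30, 17:15-18:30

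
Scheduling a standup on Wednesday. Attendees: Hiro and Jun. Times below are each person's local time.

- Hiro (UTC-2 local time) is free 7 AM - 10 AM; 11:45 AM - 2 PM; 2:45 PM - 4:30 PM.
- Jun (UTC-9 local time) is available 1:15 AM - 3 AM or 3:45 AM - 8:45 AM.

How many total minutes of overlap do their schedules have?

Hiro in UTC: 09:00-12:00, 13:45-16:00, 16:45-18:30 (add 2h to convert from UTC-2).
Jun in UTC: 10:15-12:00, 12:45-17:45 (add 9h to convert from UTC-9).
Hiro ∩ Jun: 10:15-12:00, 13:45-16:00, 16:45-17:45.
Summing the common windows: 105 + 135 + 60 = 300 minutes.

300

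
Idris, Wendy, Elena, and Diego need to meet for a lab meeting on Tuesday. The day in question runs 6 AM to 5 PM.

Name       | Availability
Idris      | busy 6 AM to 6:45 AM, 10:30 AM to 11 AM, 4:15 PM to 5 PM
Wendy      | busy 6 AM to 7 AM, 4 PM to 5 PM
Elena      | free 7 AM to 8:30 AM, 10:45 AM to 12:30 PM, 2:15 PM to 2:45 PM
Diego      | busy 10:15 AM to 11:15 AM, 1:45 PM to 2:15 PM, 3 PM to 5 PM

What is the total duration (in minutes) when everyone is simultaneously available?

Idris free: 06:45-10:30, 11:00-16:15 (invert busy blocks within the working day).
Wendy free: 07:00-16:00 (invert busy blocks within the working day).
Elena free: 07:00-08:30, 10:45-12:30, 14:15-14:45.
Diego free: 06:00-10:15, 11:15-13:45, 14:15-15:00 (invert busy blocks within the working day).
Idris ∩ Wendy: 07:00-10:30, 11:00-16:00.
Idris ∩ Wendy ∩ Elena: 07:00-08:30, 11:00-12:30, 14:15-14:45.
Idris ∩ Wendy ∩ Elena ∩ Diego: 07:00-08:30, 11:15-12:30, 14:15-14:45.
Summing the common windows: 90 + 75 + 30 = 195 minutes.

195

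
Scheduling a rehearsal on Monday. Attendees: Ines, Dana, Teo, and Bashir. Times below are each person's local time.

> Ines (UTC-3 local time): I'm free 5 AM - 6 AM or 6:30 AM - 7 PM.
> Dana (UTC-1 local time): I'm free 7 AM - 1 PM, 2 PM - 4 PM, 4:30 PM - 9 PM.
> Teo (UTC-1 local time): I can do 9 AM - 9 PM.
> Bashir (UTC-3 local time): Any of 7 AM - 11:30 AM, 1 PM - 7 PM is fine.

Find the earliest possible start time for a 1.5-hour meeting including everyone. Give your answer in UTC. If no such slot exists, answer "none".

Ines in UTC: 08:00-09:00, 09:30-22:00 (add 3h to convert from UTC-3).
Dana in UTC: 08:00-14:00, 15:00-17:00, 17:30-22:00 (add 1h to convert from UTC-1).
Teo in UTC: 10:00-22:00 (add 1h to convert from UTC-1).
Bashir in UTC: 10:00-14:30, 16:00-22:00 (add 3h to convert from UTC-3).
Ines ∩ Dana: 08:00-09:00, 09:30-14:00, 15:00-17:00, 17:30-22:00.
Ines ∩ Dana ∩ Teo: 10:00-14:00, 15:00-17:00, 17:30-22:00.
Ines ∩ Dana ∩ Teo ∩ Bashir: 10:00-14:00, 16:00-17:00, 17:30-22:00.
Those are the intersection windows.
The first common window of at least 90 minutes is 10:00-14:00, so the earliest start is 10:00.

10:00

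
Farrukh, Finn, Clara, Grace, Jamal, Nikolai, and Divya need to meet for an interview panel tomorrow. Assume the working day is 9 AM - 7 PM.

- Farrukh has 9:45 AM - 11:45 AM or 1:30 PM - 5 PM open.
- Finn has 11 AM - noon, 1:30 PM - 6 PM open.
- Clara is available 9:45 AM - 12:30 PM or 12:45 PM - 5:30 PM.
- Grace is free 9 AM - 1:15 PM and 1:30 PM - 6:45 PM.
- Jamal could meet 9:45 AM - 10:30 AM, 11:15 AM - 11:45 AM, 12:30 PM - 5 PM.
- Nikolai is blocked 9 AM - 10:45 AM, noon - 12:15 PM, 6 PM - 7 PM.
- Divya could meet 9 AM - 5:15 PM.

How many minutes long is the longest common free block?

Farrukh free: 09:45-11:45, 13:30-17:00.
Finn free: 11:00-12:00, 13:30-18:00.
Clara free: 09:45-12:30, 12:45-17:30.
Grace free: 09:00-13:15, 13:30-18:45.
Jamal free: 09:45-10:30, 11:15-11:45, 12:30-17:00.
Nikolai free: 10:45-12:00, 12:15-18:00 (invert busy blocks within the working day).
Divya free: 09:00-17:15.
Farrukh ∩ Finn: 11:00-11:45, 13:30-17:00.
Farrukh ∩ Finn ∩ Clara: 11:00-11:45, 13:30-17:00.
Farrukh ∩ Finn ∩ Clara ∩ Grace: 11:00-11:45, 13:30-17:00.
Farrukh ∩ Finn ∩ Clara ∩ Grace ∩ Jamal: 11:15-11:45, 13:30-17:00.
Farrukh ∩ Finn ∩ Clara ∩ Grace ∩ Jamal ∩ Nikolai: 11:15-11:45, 13:30-17:00.
Farrukh ∩ Finn ∩ Clara ∩ Grace ∩ Jamal ∩ Nikolai ∩ Divya: 11:15-11:45, 13:30-17:00.
The longest is 13:30-17:00 at 210 minutes.

210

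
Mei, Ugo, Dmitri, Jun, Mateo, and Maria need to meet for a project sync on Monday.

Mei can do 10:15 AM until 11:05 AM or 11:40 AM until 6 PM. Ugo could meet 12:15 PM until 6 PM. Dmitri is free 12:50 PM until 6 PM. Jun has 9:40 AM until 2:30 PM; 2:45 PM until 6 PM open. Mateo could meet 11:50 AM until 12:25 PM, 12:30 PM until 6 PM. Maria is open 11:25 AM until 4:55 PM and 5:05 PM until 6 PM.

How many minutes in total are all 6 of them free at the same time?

Mei ∩ Ugo: 12:15-18:00.
Mei ∩ Ugo ∩ Dmitri: 12:50-18:00.
Mei ∩ Ugo ∩ Dmitri ∩ Jun: 12:50-14:30, 14:45-18:00.
Mei ∩ Ugo ∩ Dmitri ∩ Jun ∩ Mateo: 12:50-14:30, 14:45-18:00.
Mei ∩ Ugo ∩ Dmitri ∩ Jun ∩ Mateo ∩ Maria: 12:50-14:30, 14:45-16:55, 17:05-18:00.
Summing the common windows: 100 + 130 + 55 = 285 minutes.

285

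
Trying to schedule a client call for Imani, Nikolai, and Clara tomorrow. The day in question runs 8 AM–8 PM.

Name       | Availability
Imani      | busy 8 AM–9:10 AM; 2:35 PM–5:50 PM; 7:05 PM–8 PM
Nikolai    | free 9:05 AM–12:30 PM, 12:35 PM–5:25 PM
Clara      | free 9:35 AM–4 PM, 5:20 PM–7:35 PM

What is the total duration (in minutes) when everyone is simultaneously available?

295

Imani free: 09:10-14:35, 17:50-19:05 (invert busy blocks within the working day).
Nikolai free: 09:05-12:30, 12:35-17:25.
Clara free: 09:35-16:00, 17:20-19:35.
Imani ∩ Nikolai: 09:10-12:30, 12:35-14:35.
Imani ∩ Nikolai ∩ Clara: 09:35-12:30, 12:35-14:35.
Summing the common windows: 175 + 120 = 295 minutes.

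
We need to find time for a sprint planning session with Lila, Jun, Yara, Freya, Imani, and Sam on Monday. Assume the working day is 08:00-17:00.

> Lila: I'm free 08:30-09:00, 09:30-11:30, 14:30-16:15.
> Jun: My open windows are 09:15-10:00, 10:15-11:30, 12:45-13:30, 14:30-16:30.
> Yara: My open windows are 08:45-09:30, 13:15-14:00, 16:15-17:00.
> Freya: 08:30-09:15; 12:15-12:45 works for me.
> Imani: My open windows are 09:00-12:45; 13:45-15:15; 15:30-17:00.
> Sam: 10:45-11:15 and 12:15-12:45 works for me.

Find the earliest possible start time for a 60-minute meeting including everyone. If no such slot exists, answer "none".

Lila ∩ Jun: 09:30-10:00, 10:15-11:30, 14:30-16:15.
Lila ∩ Jun ∩ Yara: ∅.
Lila ∩ Jun ∩ Yara ∩ Freya: ∅.
Lila ∩ Jun ∩ Yara ∩ Freya ∩ Imani: ∅.
Lila ∩ Jun ∩ Yara ∩ Freya ∩ Imani ∩ Sam: ∅.
There is no time when everyone is free.
No common window is at least 60 minutes long.

none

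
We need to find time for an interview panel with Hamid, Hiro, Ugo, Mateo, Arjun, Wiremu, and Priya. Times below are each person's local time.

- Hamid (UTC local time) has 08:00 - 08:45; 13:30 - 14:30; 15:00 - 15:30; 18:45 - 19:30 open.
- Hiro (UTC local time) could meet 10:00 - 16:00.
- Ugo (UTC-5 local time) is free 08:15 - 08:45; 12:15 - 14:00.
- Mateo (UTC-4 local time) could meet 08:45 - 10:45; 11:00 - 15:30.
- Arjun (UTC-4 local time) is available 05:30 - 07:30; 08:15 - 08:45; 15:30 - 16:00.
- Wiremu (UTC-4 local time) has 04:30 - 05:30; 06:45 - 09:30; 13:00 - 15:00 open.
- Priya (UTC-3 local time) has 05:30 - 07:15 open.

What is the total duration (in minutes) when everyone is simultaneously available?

Hamid in UTC: 08:00-08:45, 13:30-14:30, 15:00-15:30, 18:45-19:30.
Hiro in UTC: 10:00-16:00.
Ugo in UTC: 13:15-13:45, 17:15-19:00 (add 5h to convert from UTC-5).
Mateo in UTC: 12:45-14:45, 15:00-19:30 (add 4h to convert from UTC-4).
Arjun in UTC: 09:30-11:30, 12:15-12:45, 19:30-20:00 (add 4h to convert from UTC-4).
Wiremu in UTC: 08:30-09:30, 10:45-13:30, 17:00-19:00 (add 4h to convert from UTC-4).
Priya in UTC: 08:30-10:15 (add 3h to convert from UTC-3).
Hamid ∩ Hiro: 13:30-14:30, 15:00-15:30.
Hamid ∩ Hiro ∩ Ugo: 13:30-13:45.
Hamid ∩ Hiro ∩ Ugo ∩ Mateo: 13:30-13:45.
Hamid ∩ Hiro ∩ Ugo ∩ Mateo ∩ Arjun: ∅.
Hamid ∩ Hiro ∩ Ugo ∩ Mateo ∩ Arjun ∩ Wiremu: ∅.
Hamid ∩ Hiro ∩ Ugo ∩ Mateo ∩ Arjun ∩ Wiremu ∩ Priya: ∅.
There is no time when everyone is free.
There is no common window, so the total is 0 minutes.

0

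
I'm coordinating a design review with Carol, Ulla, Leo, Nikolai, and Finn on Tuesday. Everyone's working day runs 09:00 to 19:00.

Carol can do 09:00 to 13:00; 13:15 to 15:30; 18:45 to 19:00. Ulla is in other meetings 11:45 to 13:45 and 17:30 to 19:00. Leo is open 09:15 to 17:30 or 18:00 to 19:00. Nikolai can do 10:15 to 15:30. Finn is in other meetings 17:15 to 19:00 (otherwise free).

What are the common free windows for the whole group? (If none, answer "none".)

10:15-11:45, 13:45-15:30

Carol free: 09:00-13:00, 13:15-15:30, 18:45-19:00.
Ulla free: 09:00-11:45, 13:45-17:30 (invert busy blocks within the working day).
Leo free: 09:15-17:30, 18:00-19:00.
Nikolai free: 10:15-15:30.
Finn free: 09:00-17:15 (invert busy blocks within the working day).
Carol ∩ Ulla: 09:00-11:45, 13:45-15:30.
Carol ∩ Ulla ∩ Leo: 09:15-11:45, 13:45-15:30.
Carol ∩ Ulla ∩ Leo ∩ Nikolai: 10:15-11:45, 13:45-15:30.
Carol ∩ Ulla ∩ Leo ∩ Nikolai ∩ Finn: 10:15-11:45, 13:45-15:30.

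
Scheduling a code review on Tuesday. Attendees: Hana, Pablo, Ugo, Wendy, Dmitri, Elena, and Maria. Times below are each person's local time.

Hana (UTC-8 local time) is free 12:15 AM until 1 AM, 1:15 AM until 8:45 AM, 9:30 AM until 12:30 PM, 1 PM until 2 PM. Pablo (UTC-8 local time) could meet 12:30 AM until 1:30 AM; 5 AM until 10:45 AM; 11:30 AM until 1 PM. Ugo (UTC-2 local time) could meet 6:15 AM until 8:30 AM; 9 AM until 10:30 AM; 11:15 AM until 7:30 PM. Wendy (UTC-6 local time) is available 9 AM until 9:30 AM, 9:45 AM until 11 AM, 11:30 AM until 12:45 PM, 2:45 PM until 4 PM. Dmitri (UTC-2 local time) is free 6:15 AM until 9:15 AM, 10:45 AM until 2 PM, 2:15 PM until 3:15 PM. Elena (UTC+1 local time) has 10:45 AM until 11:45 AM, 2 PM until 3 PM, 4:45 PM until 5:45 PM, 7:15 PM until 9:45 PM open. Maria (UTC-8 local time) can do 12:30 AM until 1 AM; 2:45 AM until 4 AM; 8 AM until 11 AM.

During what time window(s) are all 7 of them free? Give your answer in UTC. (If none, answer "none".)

16:15-16:45

Hana in UTC: 08:15-09:00, 09:15-16:45, 17:30-20:30, 21:00-22:00 (add 8h to convert from UTC-8).
Pablo in UTC: 08:30-09:30, 13:00-18:45, 19:30-21:00 (add 8h to convert from UTC-8).
Ugo in UTC: 08:15-10:30, 11:00-12:30, 13:15-21:30 (add 2h to convert from UTC-2).
Wendy in UTC: 15:00-15:30, 15:45-17:00, 17:30-18:45, 20:45-22:00 (add 6h to convert from UTC-6).
Dmitri in UTC: 08:15-11:15, 12:45-16:00, 16:15-17:15 (add 2h to convert from UTC-2).
Elena in UTC: 09:45-10:45, 13:00-14:00, 15:45-16:45, 18:15-20:45 (subtract 1h to convert from UTC+1).
Maria in UTC: 08:30-09:00, 10:45-12:00, 16:00-19:00 (add 8h to convert from UTC-8).
Hana ∩ Pablo: 08:30-09:00, 09:15-09:30, 13:00-16:45, 17:30-18:45, 19:30-20:30.
Hana ∩ Pablo ∩ Ugo: 08:30-09:00, 09:15-09:30, 13:15-16:45, 17:30-18:45, 19:30-20:30.
Hana ∩ Pablo ∩ Ugo ∩ Wendy: 15:00-15:30, 15:45-16:45, 17:30-18:45.
Hana ∩ Pablo ∩ Ugo ∩ Wendy ∩ Dmitri: 15:00-15:30, 15:45-16:00, 16:15-16:45.
Hana ∩ Pablo ∩ Ugo ∩ Wendy ∩ Dmitri ∩ Elena: 15:45-16:00, 16:15-16:45.
Hana ∩ Pablo ∩ Ugo ∩ Wendy ∩ Dmitri ∩ Elena ∩ Maria: 16:15-16:45.
Those are the intersection windows.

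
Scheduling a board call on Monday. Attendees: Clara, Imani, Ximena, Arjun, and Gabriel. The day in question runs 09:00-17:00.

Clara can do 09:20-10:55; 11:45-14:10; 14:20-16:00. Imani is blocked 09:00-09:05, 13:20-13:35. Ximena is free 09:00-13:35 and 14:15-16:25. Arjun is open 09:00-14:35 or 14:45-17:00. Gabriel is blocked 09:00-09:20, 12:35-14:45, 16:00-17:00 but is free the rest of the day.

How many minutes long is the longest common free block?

Clara free: 09:20-10:55, 11:45-14:10, 14:20-16:00.
Imani free: 09:05-13:20, 13:35-17:00 (invert busy blocks within the working day).
Ximena free: 09:00-13:35, 14:15-16:25.
Arjun free: 09:00-14:35, 14:45-17:00.
Gabriel free: 09:20-12:35, 14:45-16:00 (invert busy blocks within the working day).
Clara ∩ Imani: 09:20-10:55, 11:45-13:20, 13:35-14:10, 14:20-16:00.
Clara ∩ Imani ∩ Ximena: 09:20-10:55, 11:45-13:20, 14:20-16:00.
Clara ∩ Imani ∩ Ximena ∩ Arjun: 09:20-10:55, 11:45-13:20, 14:20-14:35, 14:45-16:00.
Clara ∩ Imani ∩ Ximena ∩ Arjun ∩ Gabriel: 09:20-10:55, 11:45-12:35, 14:45-16:00.
The longest is 09:20-10:55 at 95 minutes.

95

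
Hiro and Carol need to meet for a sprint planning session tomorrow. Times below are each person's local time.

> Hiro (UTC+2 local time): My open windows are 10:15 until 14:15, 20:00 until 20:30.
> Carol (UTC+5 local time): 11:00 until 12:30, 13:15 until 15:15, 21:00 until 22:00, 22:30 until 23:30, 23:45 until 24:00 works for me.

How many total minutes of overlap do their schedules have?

Hiro in UTC: 08:15-12:15, 18:00-18:30 (subtract 2h to convert from UTC+2).
Carol in UTC: 06:00-07:30, 08:15-10:15, 16:00-17:00, 17:30-18:30, 18:45-19:00 (subtract 5h to convert from UTC+5).
Hiro ∩ Carol: 08:15-10:15, 18:00-18:30.
Summing the common windows: 120 + 30 = 150 minutes.

150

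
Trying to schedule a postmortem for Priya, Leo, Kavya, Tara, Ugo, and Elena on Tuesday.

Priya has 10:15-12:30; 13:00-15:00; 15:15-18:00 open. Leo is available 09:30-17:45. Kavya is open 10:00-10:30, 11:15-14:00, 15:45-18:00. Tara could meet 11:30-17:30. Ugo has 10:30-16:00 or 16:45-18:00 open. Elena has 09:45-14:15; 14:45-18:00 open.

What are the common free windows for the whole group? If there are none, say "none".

Priya ∩ Leo: 10:15-12:30, 13:00-15:00, 15:15-17:45.
Priya ∩ Leo ∩ Kavya: 10:15-10:30, 11:15-12:30, 13:00-14:00, 15:45-17:45.
Priya ∩ Leo ∩ Kavya ∩ Tara: 11:30-12:30, 13:00-14:00, 15:45-17:30.
Priya ∩ Leo ∩ Kavya ∩ Tara ∩ Ugo: 11:30-12:30, 13:00-14:00, 15:45-16:00, 16:45-17:30.
Priya ∩ Leo ∩ Kavya ∩ Tara ∩ Ugo ∩ Elena: 11:30-12:30, 13:00-14:00, 15:45-16:00, 16:45-17:30.

11:30-12:30, 13:00-14:00, 15:45-16:00, 16:45-17:30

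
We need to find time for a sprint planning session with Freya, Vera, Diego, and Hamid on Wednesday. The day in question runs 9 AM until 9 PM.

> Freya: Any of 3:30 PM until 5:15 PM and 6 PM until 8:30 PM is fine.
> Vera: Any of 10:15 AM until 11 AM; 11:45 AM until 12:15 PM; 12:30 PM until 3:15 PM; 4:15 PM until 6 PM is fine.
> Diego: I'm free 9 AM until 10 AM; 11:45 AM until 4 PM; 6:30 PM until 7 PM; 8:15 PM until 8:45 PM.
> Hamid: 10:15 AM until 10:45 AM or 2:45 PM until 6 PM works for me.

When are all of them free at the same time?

none

Freya ∩ Vera: 16:15-17:15.
Freya ∩ Vera ∩ Diego: ∅.
Freya ∩ Vera ∩ Diego ∩ Hamid: ∅.
There is no time when everyone is free.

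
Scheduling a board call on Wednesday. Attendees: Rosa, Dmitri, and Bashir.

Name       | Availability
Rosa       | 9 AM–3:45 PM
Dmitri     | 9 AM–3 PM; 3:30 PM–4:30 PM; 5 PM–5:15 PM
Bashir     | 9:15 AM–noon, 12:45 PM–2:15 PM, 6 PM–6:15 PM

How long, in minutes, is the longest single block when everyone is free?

Rosa ∩ Dmitri: 09:00-15:00, 15:30-15:45.
Rosa ∩ Dmitri ∩ Bashir: 09:15-12:00, 12:45-14:15.
The longest is 09:15-12:00 at 165 minutes.

165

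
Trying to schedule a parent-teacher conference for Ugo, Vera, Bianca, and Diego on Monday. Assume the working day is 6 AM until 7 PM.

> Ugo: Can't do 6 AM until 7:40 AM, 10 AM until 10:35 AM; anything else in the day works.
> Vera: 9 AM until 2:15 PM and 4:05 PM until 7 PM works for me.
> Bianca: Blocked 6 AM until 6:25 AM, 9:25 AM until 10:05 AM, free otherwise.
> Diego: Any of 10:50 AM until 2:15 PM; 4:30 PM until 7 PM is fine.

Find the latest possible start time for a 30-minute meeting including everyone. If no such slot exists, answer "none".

Ugo free: 07:40-10:00, 10:35-19:00 (invert busy blocks within the working day).
Vera free: 09:00-14:15, 16:05-19:00.
Bianca free: 06:25-09:25, 10:05-19:00 (invert busy blocks within the working day).
Diego free: 10:50-14:15, 16:30-19:00.
Ugo ∩ Vera: 09:00-10:00, 10:35-14:15, 16:05-19:00.
Ugo ∩ Vera ∩ Bianca: 09:00-09:25, 10:35-14:15, 16:05-19:00.
Ugo ∩ Vera ∩ Bianca ∩ Diego: 10:50-14:15, 16:30-19:00.
So the common availability across everyone is 10:50-14:15, 16:30-19:00.
The last common window of at least 30 minutes is 16:30-19:00; a 30-minute meeting can start as late as 18:30 and still end by 19:00.

18:30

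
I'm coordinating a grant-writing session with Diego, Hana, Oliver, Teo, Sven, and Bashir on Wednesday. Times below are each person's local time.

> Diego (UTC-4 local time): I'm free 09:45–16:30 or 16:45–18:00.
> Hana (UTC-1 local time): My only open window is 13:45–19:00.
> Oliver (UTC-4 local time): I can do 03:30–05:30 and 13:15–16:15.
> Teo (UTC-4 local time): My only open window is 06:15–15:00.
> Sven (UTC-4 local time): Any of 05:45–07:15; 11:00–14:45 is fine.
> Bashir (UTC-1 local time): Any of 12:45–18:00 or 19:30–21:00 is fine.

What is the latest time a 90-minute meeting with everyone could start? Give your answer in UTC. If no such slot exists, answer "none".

17:15

Diego in UTC: 13:45-20:30, 20:45-22:00 (add 4h to convert from UTC-4).
Hana in UTC: 14:45-20:00 (add 1h to convert from UTC-1).
Oliver in UTC: 07:30-09:30, 17:15-20:15 (add 4h to convert from UTC-4).
Teo in UTC: 10:15-19:00 (add 4h to convert from UTC-4).
Sven in UTC: 09:45-11:15, 15:00-18:45 (add 4h to convert from UTC-4).
Bashir in UTC: 13:45-19:00, 20:30-22:00 (add 1h to convert from UTC-1).
Diego ∩ Hana: 14:45-20:00.
Diego ∩ Hana ∩ Oliver: 17:15-20:00.
Diego ∩ Hana ∩ Oliver ∩ Teo: 17:15-19:00.
Diego ∩ Hana ∩ Oliver ∩ Teo ∩ Sven: 17:15-18:45.
Diego ∩ Hana ∩ Oliver ∩ Teo ∩ Sven ∩ Bashir: 17:15-18:45.
The last common window of at least 90 minutes is 17:15-18:45; a 90-minute meeting can start as late as 17:15 and still end by 18:45.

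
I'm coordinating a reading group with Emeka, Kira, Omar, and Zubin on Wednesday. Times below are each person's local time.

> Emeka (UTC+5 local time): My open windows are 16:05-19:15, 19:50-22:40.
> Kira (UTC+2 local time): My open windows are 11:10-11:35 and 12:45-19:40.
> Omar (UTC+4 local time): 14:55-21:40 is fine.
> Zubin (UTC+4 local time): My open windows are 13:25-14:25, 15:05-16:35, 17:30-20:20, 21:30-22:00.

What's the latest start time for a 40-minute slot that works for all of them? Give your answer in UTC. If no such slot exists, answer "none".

Emeka in UTC: 11:05-14:15, 14:50-17:40 (subtract 5h to convert from UTC+5).
Kira in UTC: 09:10-09:35, 10:45-17:40 (subtract 2h to convert from UTC+2).
Omar in UTC: 10:55-17:40 (subtract 4h to convert from UTC+4).
Zubin in UTC: 09:25-10:25, 11:05-12:35, 13:30-16:20, 17:30-18:00 (subtract 4h to convert from UTC+4).
Emeka ∩ Kira: 11:05-14:15, 14:50-17:40.
Emeka ∩ Kira ∩ Omar: 11:05-14:15, 14:50-17:40.
Emeka ∩ Kira ∩ Omar ∩ Zubin: 11:05-12:35, 13:30-14:15, 14:50-16:20, 17:30-17:40.
The last common window of at least 40 minutes is 14:50-16:20; a 40-minute meeting can start as late as 15:40 and still end by 16:20.

15:40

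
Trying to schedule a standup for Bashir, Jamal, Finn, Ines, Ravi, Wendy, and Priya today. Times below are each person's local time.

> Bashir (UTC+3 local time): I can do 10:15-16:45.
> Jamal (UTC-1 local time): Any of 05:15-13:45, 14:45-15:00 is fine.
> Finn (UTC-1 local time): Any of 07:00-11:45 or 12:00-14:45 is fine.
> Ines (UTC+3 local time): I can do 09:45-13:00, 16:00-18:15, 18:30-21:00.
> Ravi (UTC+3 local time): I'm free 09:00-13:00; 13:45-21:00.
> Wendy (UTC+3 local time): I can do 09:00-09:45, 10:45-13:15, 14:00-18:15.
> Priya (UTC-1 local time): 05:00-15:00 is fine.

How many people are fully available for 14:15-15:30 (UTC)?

3

Bashir in UTC: 07:15-13:45 (subtract 3h to convert from UTC+3).
Jamal in UTC: 06:15-14:45, 15:45-16:00 (add 1h to convert from UTC-1).
Finn in UTC: 08:00-12:45, 13:00-15:45 (add 1h to convert from UTC-1).
Ines in UTC: 06:45-10:00, 13:00-15:15, 15:30-18:00 (subtract 3h to convert from UTC+3).
Ravi in UTC: 06:00-10:00, 10:45-18:00 (subtract 3h to convert from UTC+3).
Wendy in UTC: 06:00-06:45, 07:45-10:15, 11:00-15:15 (subtract 3h to convert from UTC+3).
Priya in UTC: 06:00-16:00 (add 1h to convert from UTC-1).
Finn, Ravi, and Priya can make the full 14:15-15:30 slot — that's 3.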